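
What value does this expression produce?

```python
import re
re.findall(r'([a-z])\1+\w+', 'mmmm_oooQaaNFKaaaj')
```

['m']

After group 1 captures some text, `\1` only succeeds where that same text appears again.
Scanning left to right: at [0:18] match 'mmmm_oooQaaNFKaaaj', group 1 = 'm'.
With a single group, `findall` returns only what that group captured — 1 item.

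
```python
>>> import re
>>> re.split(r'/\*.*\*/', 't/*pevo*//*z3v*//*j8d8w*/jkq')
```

Matches to split on: at [1:25] → '/*pevo*//*z3v*//*j8d8w*/'.
Each match becomes a cut point; 2 segments remain.

['t', 'jkq']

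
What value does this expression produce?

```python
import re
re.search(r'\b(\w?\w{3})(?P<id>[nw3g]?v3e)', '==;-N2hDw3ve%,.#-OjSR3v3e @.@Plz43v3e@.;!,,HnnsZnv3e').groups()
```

('OjSR', '3v3e')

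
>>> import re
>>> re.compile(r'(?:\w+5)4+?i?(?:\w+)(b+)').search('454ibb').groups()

('b',)

This matches one or more of a word character, then a literal '5' (non-capturing group); then one or more of the literal '4' (lazy), then optionally a literal 'i'; then one or more of a word character (non-capturing group); then one or more of a literal 'b' (captured).
Unlike `match`, `search` isn't anchored — it looks for the pattern anywhere in the string.
The match spans [0:6] → '454ibb'.
Captured: group 1 = 'b'.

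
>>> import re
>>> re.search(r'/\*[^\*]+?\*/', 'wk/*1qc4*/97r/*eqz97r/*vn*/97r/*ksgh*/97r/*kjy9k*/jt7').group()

The match spans [2:10] → '/*1qc4*/'.

'/*1qc4*/'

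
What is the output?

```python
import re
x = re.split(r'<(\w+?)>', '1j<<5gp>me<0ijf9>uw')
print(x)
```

['1j<', '5gp', 'me', '0ijf9', 'uw']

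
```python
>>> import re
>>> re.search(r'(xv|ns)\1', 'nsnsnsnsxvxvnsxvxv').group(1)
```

`\1` has to match the exact text group 1 already captured.
`search` walks the string left to right and returns the first match it finds.
The match spans [0:4] → 'nsns'.
Captured: group 1 = 'ns'.

'ns'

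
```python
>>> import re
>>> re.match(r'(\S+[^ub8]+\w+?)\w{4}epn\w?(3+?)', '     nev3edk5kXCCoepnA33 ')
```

Pattern: one or more of a non-whitespace character, then one or more of any character except [ub8], then one or more of a word character (lazy) (captured); then exactly 4 of a word character, then the literal 'epn', then optionally a word character; then one or more of a literal '3' (lazy) (captured).
`match` is anchored at position 0; if the pattern doesn't fit there, it returns None.
Here position 0 doesn't satisfy it, so the call returns None.

None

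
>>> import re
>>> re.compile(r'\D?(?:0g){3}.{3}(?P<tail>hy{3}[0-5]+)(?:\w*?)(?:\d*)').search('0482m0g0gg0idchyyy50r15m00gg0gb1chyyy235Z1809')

None

This matches optionally a non-digit, then the literal '0g' repeated 3 times, then exactly 3 of any character; then a literal 'h', then exactly 3 of a literal 'y', then one or more of a character in [0-5] (captured as 'tail'); then zero or more of a word character (lazy) (non-capturing group); then zero or more of a digit (non-capturing group).
`re.search` tries every starting position until one works.
Here the pattern never matches, so the call returns None.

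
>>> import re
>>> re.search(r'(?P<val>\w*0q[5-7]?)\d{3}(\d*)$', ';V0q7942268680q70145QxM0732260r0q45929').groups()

('V0q7942268680q70145QxM0732260r0q', '29')

This matches zero or more of a word character, then the literal '0q', then optionally a character in [5-7] (captured as 'val'); then exactly 3 of a digit; then zero or more of a digit (captured); then anchored at the end.
`re.search` tries every starting position until one works.
The match spans [1:38] → 'V0q7942268680q70145QxM0732260r0q45929'.
Captured: group 1 = 'V0q7942268680q70145QxM0732260r0q', group 2 = '29'.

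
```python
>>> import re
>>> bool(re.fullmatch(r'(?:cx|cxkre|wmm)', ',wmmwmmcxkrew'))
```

`re.fullmatch` requires the pattern to consume the entire string.
Here the string isn't matched end-to-end, so the call returns None, and `bool(None)` is False.

False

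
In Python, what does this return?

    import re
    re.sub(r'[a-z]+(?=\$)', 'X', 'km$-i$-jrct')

'X$-X$-jrct'

Lookahead/lookbehind check context without consuming it, so the matched span excludes the asserted characters.
Every occurrence is swapped for 'X'.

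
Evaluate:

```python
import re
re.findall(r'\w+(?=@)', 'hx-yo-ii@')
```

['ii']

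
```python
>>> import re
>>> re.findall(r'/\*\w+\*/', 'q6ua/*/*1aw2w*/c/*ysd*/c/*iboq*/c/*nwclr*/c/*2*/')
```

['/*1aw2w*/', '/*ysd*/', '/*iboq*/', '/*nwclr*/', '/*2*/']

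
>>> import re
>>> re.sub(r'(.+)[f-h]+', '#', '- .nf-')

This matches one or more of any character (captured); then one or more of a character in [f-h].
Each match is replaced by '#'.

'#-'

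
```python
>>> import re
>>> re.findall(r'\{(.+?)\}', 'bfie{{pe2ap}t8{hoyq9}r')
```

['{pe2ap', 'hoyq9']

The `?` after the quantifier makes it lazy — it takes as little as possible before letting the rest of the pattern try.
Because there's exactly one group, `findall` drops the full match and keeps group 1 from each hit.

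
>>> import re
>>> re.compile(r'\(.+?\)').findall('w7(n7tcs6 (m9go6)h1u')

Matches: at [2:17] → '(n7tcs6 (m9go6)'.
No capturing groups, so `findall` returns the 1 full match string.

['(n7tcs6 (m9go6)']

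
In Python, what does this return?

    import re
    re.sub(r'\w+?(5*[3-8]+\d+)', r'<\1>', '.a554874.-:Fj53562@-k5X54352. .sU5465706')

'.<554874>.-:<53562>@-<54352>. .<5465706>'

The `?` after the quantifier makes it lazy — it takes as little as possible before letting the rest of the pattern try.
`\1` in the replacement pulls in group 1's text for each match.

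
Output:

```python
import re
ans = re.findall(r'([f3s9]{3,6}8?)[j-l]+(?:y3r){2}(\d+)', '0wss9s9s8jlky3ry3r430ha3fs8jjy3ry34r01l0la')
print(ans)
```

[('ss9s9s8', '430')]

Pattern: 3 to 6 of one of [f3s9], then optionally a literal '8' (captured); then one or more of a character in [j-l], then the literal 'y3r' repeated 2 times; then one or more of a digit (captured).
With 2 capturing groups, `findall` returns a 2-tuple per match.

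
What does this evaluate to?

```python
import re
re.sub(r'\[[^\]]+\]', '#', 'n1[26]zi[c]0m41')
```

'n1#zi#0m41'

`sub` substitutes '#' at each match site.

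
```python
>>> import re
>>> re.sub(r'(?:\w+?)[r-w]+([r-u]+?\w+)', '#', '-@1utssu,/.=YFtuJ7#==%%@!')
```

'-@#,/.=##==%%@!'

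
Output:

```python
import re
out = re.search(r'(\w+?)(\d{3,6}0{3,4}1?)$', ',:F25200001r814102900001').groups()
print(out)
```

('F25200001r8', '14102900001')

The match spans [2:24] → 'F25200001r814102900001'.
Captured: group 1 = 'F25200001r8', group 2 = '14102900001'.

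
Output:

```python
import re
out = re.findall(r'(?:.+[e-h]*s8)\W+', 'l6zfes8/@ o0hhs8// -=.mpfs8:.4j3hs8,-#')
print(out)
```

The pattern matches one or more of any character, then zero or more of a character in [e-h], then the literal 's8' (non-capturing group); then one or more of a non-word character.
With no groups in the pattern, `findall` gives back each whole match — 1 here.

['l6zfes8/@ o0hhs8// -=.mpfs8:.4j3hs8,-#']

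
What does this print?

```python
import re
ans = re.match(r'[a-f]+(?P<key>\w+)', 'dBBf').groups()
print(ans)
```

('BBf',)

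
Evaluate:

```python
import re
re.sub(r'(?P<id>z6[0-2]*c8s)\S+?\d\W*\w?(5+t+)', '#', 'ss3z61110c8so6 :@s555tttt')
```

'ss3#'

Pattern: the literal 'z6', then zero or more of a character in [0-2], then the literal 'c8s' (captured as 'id'); then one or more of a non-whitespace character (lazy), then a digit; then zero or more of a non-word character, then optionally a word character; then one or more of the literal '5', then one or more of a literal 't' (captured).
Matches: at [3:25] → 'z61110c8so6 :@s555tttt'.
`sub` substitutes '#' at each match site.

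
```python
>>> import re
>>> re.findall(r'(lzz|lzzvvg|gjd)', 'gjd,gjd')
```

['gjd', 'gjd']

Matches: at [0:3] match 'gjd', group 1 = 'gjd'; at [4:7] match 'gjd', group 1 = 'gjd'.
With a single group, `findall` returns only what that group captured — 2 items.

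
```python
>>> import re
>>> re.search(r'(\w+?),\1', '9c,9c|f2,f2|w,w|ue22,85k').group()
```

'9c,9c'

`\1` is not a pattern — it's the concrete string captured by group 1, re-applied verbatim.
Unlike `match`, `search` isn't anchored — it looks for the pattern anywhere in the string.
The match spans [0:5] → '9c,9c'.
Captured: group 1 = '9c'.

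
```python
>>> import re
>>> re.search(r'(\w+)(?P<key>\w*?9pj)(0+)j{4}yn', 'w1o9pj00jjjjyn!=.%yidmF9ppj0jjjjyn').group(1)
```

Pattern: one or more of a word character (captured); then zero or more of a word character (lazy), then the literal '9pj' (captured as 'key'); then one or more of a literal '0' (captured); then exactly 4 of the literal 'j', then the literal 'yn'.
`re.search` scans for the first position where the pattern succeeds.
The match spans [0:14] → 'w1o9pj00jjjjyn'.
Captured: group 1 = 'w1o', group 2 = '9pj', group 3 = '00'.

'w1o'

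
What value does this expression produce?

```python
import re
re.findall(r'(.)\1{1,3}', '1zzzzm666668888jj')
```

`\1` is not a pattern — it's the concrete string captured by group 1, re-applied verbatim.
With a single group, `findall` returns only what that group captured — 4 items.

['z', '6', '8', 'j']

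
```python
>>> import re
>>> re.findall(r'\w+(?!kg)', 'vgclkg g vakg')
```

['vgclkg', 'g', 'vakg']

Because the assertion is negative and zero-width, positions next to the forbidden text are skipped.
Scanning left to right: at [0:6] → 'vgclkg'; at [7:8] → 'g'; at [9:13] → 'vakg'.
`findall` yields the raw match text (3 of them) because the pattern has no groups.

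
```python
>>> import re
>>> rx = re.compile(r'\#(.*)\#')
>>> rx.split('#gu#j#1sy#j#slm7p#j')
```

Matches to split on: at [0:18] → '#gu#j#1sy#j#slm7p#'.
Because the pattern has a capturing group, `split` also inserts each captured text between the pieces.

['', 'gu#j#1sy#j#slm7p', 'j']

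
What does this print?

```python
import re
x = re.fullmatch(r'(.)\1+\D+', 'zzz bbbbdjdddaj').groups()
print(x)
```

The match spans [0:15] → 'zzz bbbbdjdddaj'.
Captured: group 1 = 'z'.

('z',)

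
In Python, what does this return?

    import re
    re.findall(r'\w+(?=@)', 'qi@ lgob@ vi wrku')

['qi', 'lgob']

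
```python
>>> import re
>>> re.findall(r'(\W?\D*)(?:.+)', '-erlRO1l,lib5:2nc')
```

['-erlRO']

Because there's exactly one group, `findall` drops the full match and keeps group 1 from the one hit.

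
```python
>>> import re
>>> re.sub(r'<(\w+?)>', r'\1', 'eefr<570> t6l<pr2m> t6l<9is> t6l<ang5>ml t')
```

'eefr570 t6lpr2m t6l9is t6lang5ml t'

Matches: at [4:9] → '<570>'; at [13:19] → '<pr2m>'; at [23:28] → '<9is>'; at [32:38] → '<ang5>'.
Each match is replaced using the text its own group 1 captured.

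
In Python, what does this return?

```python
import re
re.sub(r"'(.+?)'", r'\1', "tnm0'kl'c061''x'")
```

"tnm0klc061'x"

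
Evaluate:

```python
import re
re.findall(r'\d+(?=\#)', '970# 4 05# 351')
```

['970', '05']

Because the assertion is zero-width, the text it checks is not consumed and won't appear in the result.
Scanning left to right: at [0:3] → '970'; at [7:9] → '05'.
With no groups in the pattern, `findall` gives back each whole match — 2 here.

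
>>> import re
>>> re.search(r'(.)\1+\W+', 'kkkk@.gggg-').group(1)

'k'

`\1` is not a pattern — it's the concrete string captured by group 1, re-applied verbatim.
`re.search` tries every starting position until one works.
The match spans [0:6] → 'kkkk@.'.
Captured: group 1 = 'k'.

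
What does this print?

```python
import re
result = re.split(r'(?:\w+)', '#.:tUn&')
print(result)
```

['#.:', '&']

`split` removes every match and returns the 2 fragments in between.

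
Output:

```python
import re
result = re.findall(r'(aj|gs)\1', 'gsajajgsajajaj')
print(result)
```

['aj', 'aj']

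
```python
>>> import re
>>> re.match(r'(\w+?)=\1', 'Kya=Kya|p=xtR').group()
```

With `match`, the pattern is implicitly anchored at the beginning.
The match spans [0:7] → 'Kya=Kya'.

'Kya=Kya'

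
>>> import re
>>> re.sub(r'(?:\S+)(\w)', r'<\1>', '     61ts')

'     <s>'

This matches one or more of a non-whitespace character (non-capturing group); then a word character (captured).
Matches: at [5:9] → '61ts'.
The replacement refers to a captured group, so each match is rewritten using its own captured text.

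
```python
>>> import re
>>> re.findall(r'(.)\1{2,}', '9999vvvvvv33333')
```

['9', 'v', '3']

A backreference is literal: `\1` must see the identical characters the first group matched.
Walking the string: at [0:4] match '9999', group 1 = '9'; at [4:10] match 'vvvvvv', group 1 = 'v'; at [10:15] match '33333', group 1 = '3'.
`findall` collects group 1 from each match (3 total).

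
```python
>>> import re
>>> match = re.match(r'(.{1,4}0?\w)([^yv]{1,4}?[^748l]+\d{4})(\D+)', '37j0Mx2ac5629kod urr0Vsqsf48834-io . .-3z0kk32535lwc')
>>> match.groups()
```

This matches 1 to 4 of any character, then optionally the literal '0', then a word character (captured); then 1 to 4 of any character except [yv] (lazy), then one or more of any character except [748l], then exactly 4 of a digit (captured); then one or more of a non-digit (captured).
`match` is anchored at position 0; if the pattern doesn't fit there, it returns None.
The match spans [0:20] → '37j0Mx2ac5629kod urr'.
Captured: group 1 = '37j0M', group 2 = 'x2ac5629', group 3 = 'kod urr'.

('37j0M', 'x2ac5629', 'kod urr')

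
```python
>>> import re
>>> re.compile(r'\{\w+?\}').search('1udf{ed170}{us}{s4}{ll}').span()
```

(4, 11)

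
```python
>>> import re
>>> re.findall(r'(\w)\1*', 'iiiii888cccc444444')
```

The backreference `\1` re-matches whatever the first group consumed, character for character.
Matches: at [0:5] match 'iiiii', group 1 = 'i'; at [5:8] match '888', group 1 = '8'; at [8:12] match 'cccc', group 1 = 'c'; at [12:18] match '444444', group 1 = '4'.
With a single group, `findall` returns only what that group captured — 4 items.

['i', '8', 'c', '4']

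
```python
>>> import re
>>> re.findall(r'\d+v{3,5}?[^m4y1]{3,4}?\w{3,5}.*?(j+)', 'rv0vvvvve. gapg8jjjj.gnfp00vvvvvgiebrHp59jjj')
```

This matches one or more of a digit, then 3 to 5 of a literal 'v' (lazy), then 3 to 4 of any character except [m4y1] (lazy); then 3 to 5 of a word character, then zero or more of any character (lazy); then one or more of a literal 'j' (captured).
Because the quantifier is non-greedy, it stops expanding at the earliest point where the rest of the pattern can succeed.
Walking the string: at [2:20] match '0vvvvve. gapg8jjjj', group 1 = 'jjjj'; at [25:44] match '00vvvvvgiebrHp59jjj', group 1 = 'jjj'.
`findall` collects group 1 from each match (2 total).

['jjjj', 'jjj']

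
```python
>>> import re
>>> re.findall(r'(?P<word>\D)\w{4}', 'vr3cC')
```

The pattern matches a non-digit (captured as 'word'); then exactly 4 of a word character.
Walking the string: at [0:5] match 'vr3cC', group 1 = 'v'.
`findall` collects group 1 from the one match (1 total).

['v']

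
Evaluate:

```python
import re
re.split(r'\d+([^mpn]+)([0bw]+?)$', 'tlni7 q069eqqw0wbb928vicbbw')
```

['tlni', ' q069eqqw0wbb928vicbb', 'w', '']

The pattern matches one or more of a digit; then one or more of any character except [mpn] (captured); then one or more of one of [0bw] (lazy) (captured); then anchored at the end.
Matches to split on: at [4:27] → '7 q069eqqw0wbb928vicbbw'.
Because the pattern has a capturing group, `split` also inserts each captured text between the pieces.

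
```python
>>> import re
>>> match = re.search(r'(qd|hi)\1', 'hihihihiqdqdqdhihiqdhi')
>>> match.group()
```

'hihi'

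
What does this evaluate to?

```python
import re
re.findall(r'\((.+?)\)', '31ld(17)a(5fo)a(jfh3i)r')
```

`findall` collects group 1 from each match (3 total).

['17', '5fo', 'jfh3i']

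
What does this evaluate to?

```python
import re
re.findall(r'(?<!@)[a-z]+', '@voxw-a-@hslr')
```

['oxw', 'a', 'slr']

The negative lookahead/lookbehind blocks any match where the forbidden context is present.
`findall` yields the raw match text (3 of them) because the pattern has no groups.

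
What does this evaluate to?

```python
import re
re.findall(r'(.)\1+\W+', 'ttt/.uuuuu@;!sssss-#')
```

['t', 'u', 's']

A backreference is literal: `\1` must see the identical characters the first group matched.
Scanning left to right: at [0:5] match 'ttt/.', group 1 = 't'; at [5:13] match 'uuuuu@;!', group 1 = 'u'; at [13:20] match 'sssss-#', group 1 = 's'.
One capturing group, so `findall` returns just the captured substring from each match — 3 in all.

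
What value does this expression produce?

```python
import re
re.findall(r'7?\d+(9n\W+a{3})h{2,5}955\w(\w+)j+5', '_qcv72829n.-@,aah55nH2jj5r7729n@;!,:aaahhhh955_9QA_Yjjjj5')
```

Pattern: optionally a literal '7', then one or more of a digit; then the literal '9n', then one or more of a non-word character, then exactly 3 of a literal 'a' (captured); then 2 to 5 of the literal 'h', then the literal '955', then a word character; then one or more of a word character (captured); then one or more of a literal 'j', then a literal '5'.
Matches: at [26:57] match '7729n@;!,:aaahhhh955_9QA_Yjjjj5', groups = ('9n@;!,:aaa', '9QA_Yjjj').
2 groups means the one result is a tuple of 2 captured strings — 1 here.

[('9n@;!,:aaa', '9QA_Yjjj')]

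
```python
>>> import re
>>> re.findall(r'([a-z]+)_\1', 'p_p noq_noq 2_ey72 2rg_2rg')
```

['p', 'noq']

A backreference is literal: `\1` must see the identical characters the first group matched.
With a single group, `findall` returns only what that group captured — 2 items.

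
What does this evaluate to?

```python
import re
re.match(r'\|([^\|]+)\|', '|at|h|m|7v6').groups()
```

('at',)

The match spans [0:4] → '|at|'.
Captured: group 1 = 'at'.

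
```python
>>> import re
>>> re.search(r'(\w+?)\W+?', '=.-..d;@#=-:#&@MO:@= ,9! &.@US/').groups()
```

('d',)

Pattern: one or more of a word character (lazy) (captured); then one or more of a non-word character (lazy).
Lazy quantifiers expand one character at a time until the remainder of the pattern can match.
`search` walks the string left to right and returns the first match it finds.
The match spans [5:7] → 'd;'.
Captured: group 1 = 'd'.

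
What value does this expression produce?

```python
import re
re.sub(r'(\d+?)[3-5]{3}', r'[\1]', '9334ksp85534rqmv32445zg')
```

'[9]ksp[8]4rqmv[32]zg'

A non-greedy quantifier consumes as few characters as it can — just enough that the remainder of the pattern still matches from where it stops; whatever follows it matches normally.
Each match is replaced using the text its own group 1 captured.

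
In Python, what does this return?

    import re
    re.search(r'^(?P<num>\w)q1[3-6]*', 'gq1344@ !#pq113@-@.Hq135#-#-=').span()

The match spans [0:6] → 'gq1344'.

(0, 6)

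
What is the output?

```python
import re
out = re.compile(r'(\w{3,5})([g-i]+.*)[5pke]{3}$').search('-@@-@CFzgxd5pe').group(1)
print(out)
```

CFz

This matches 3 to 5 of a word character (captured); then one or more of a character in [g-i], then zero or more of any character (captured); then exactly 3 of one of [5pke]; then anchored at the end.
Unlike `match`, `search` isn't anchored — it looks for the pattern anywhere in the string.
The match spans [5:14] → 'CFzgxd5pe'.
Captured: group 1 = 'CFz', group 2 = 'gxd'.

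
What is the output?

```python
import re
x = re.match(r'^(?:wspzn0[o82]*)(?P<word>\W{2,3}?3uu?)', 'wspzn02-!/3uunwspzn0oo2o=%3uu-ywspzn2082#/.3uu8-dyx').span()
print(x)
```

With `match`, the pattern is implicitly anchored at the beginning.
The match spans [0:13] → 'wspzn02-!/3uu'.

(0, 13)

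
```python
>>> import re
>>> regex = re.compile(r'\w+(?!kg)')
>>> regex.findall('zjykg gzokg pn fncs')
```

The negative lookahead/lookbehind blocks any match where the forbidden context is present.
Matches: at [0:5] → 'zjykg'; at [6:11] → 'gzokg'; at [12:14] → 'pn'; at [15:19] → 'fncs'.
No capturing groups, so `findall` returns the 4 full match strings.

['zjykg', 'gzokg', 'pn', 'fncs']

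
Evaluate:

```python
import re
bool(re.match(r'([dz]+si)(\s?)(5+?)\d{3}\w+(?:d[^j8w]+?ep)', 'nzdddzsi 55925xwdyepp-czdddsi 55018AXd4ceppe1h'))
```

False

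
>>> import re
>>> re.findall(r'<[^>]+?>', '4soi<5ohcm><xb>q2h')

['<5ohcm>', '<xb>']

Matches: at [4:11] → '<5ohcm>'; at [11:15] → '<xb>'.
With no groups in the pattern, `findall` gives back each whole match — 2 here.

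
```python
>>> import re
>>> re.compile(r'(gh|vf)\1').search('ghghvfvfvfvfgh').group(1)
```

'gh'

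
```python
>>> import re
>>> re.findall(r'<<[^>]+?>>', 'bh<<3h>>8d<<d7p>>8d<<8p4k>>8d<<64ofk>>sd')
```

Scanning left to right: at [2:8] → '<<3h>>'; at [10:17] → '<<d7p>>'; at [19:27] → '<<8p4k>>'; at [29:38] → '<<64ofk>>'.
With no groups in the pattern, `findall` gives back each whole match — 4 here.

['<<3h>>', '<<d7p>>', '<<8p4k>>', '<<64ofk>>']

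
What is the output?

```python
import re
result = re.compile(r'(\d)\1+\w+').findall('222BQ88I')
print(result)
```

['2']

After group 1 captures some text, `\1` only succeeds where that same text appears again.
One capturing group, so `findall` returns just the captured substring from the one match — 1 in all.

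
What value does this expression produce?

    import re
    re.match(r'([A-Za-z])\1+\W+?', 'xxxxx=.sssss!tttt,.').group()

'xxxxx='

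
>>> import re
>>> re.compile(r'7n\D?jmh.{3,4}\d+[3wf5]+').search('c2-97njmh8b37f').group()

This matches the literal '7n', then optionally a non-digit, then the literal 'jmh'; then 3 to 4 of any character, then one or more of a digit, then one or more of one of [3wf5].
`re.search` tries every starting position until one works.
The match spans [4:14] → '7njmh8b37f'.

'7njmh8b37f'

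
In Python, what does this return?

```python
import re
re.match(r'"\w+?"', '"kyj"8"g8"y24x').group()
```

`re.match` won't scan ahead — the pattern has to work from the very first character.
The match spans [0:5] → '"kyj"'.

'"kyj"'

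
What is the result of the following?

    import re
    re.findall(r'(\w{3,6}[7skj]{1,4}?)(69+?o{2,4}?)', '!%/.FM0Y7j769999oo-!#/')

The pattern matches 3 to 6 of a word character, then 1 to 4 of one of [7skj] (lazy) (captured); then the literal '6', then one or more of a literal '9' (lazy), then 2 to 4 of a literal 'o' (lazy) (captured).
Walking the string: at [4:18] match 'FM0Y7j769999oo', groups = ('FM0Y7j7', '69999oo').
Multiple groups make `findall` return tuples — one 2-tuple for the one match.

[('FM0Y7j7', '69999oo')]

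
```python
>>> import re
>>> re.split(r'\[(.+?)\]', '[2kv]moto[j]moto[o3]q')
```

With a capturing group present, the delimiter's captured portion is kept in the result list.

['', '2kv', 'moto', 'j', 'moto', 'o3', 'q']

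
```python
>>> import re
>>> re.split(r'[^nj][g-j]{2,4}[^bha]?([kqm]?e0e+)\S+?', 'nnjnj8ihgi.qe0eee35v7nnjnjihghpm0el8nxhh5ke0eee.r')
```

Pattern: any character except [nj], then 2 to 4 of a character in [g-j], then optionally any character except [bha]; then optionally one of [kqm], then the literal 'e0', then one or more of the literal 'e' (captured); then one or more of a non-whitespace character (lazy).
Matches to split on: at [5:18] → '8ihgi.qe0eee3'; at [37:48] → 'xhh5ke0eee.'.
The group in the pattern means `split` returns the separators' captures alongside the pieces.

['nnjnj', 'qe0eee', '5v7nnjnjihghpm0el8n', 'ke0eee', 'r']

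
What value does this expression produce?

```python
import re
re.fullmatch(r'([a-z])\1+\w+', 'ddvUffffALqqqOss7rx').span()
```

(0, 19)

A backreference is literal: `\1` must see the identical characters the first group matched.
`re.fullmatch` is like wrapping the pattern in `^…$` (in single-line mode).
The match spans [0:19] → 'ddvUffffALqqqOss7rx'.
Captured: group 1 = 'd'.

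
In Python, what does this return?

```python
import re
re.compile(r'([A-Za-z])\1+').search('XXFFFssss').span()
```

(0, 2)

After group 1 captures some text, `\1` only succeeds where that same text appears again.
`re.search` scans for the first position where the pattern succeeds.
The match spans [0:2] → 'XX'.
Captured: group 1 = 'X'.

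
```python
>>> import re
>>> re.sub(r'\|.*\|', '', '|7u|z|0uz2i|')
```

''

Matches: at [0:12] → '|7u|z|0uz2i|'.
`sub` substitutes '' at each match site.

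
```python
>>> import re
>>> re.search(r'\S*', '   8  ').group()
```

''

The match spans [0:0] → ''.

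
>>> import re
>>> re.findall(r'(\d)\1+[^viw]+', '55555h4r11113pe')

The backreference `\1` re-matches whatever the first group consumed, character for character.
With a single group, `findall` returns only what that group captured — 1 item.

['5']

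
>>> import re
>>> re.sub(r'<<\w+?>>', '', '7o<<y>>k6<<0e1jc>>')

'7ok6'

Matches: at [2:7] → '<<y>>'; at [9:18] → '<<0e1jc>>'.
`sub` substitutes '' at each match site.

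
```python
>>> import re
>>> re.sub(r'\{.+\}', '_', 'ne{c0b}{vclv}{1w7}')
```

Every occurrence is swapped for '_'.

'ne_'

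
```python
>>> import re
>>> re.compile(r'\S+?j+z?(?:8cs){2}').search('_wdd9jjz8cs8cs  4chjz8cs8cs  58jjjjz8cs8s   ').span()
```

(0, 14)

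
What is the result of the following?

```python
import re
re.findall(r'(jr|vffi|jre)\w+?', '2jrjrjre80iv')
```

['jr', 'jr']

Alternation tries branches left to right and keeps the first one that lets the overall match succeed at that position.
`findall` collects group 1 from each match (2 total).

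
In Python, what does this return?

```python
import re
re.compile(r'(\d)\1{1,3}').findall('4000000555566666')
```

['0', '0', '5', '6']

After group 1 captures some text, `\1` only succeeds where that same text appears again.
`findall` collects group 1 from each match (4 total).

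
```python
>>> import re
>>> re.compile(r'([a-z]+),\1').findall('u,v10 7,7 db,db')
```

After group 1 captures some text, `\1` only succeeds where that same text appears again.
Matches: at [10:15] match 'db,db', group 1 = 'db'.
Because there's exactly one group, `findall` drops the full match and keeps group 1 from the one hit.

['db']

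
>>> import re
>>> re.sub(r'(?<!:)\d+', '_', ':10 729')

':1_ _'

A negative assertion filters positions out without eating any characters.
Matches: at [2:3] → '0'; at [4:7] → '729'.
`sub` substitutes '_' at each match site.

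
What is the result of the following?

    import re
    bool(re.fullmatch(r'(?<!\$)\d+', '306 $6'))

False

For `fullmatch`, every character of the input must be accounted for by the pattern.
Here the string isn't matched end-to-end, so the call returns None, and `bool(None)` is False.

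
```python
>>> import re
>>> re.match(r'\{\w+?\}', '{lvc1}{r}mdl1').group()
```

With `match`, the pattern is implicitly anchored at the beginning.
The match spans [0:6] → '{lvc1}'.

'{lvc1}'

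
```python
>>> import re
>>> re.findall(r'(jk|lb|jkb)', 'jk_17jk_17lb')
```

Walking the string: at [0:2] match 'jk', group 1 = 'jk'; at [5:7] match 'jk', group 1 = 'jk'; at [10:12] match 'lb', group 1 = 'lb'.
One capturing group, so `findall` returns just the captured substring from each match — 3 in all.

['jk', 'jk', 'lb']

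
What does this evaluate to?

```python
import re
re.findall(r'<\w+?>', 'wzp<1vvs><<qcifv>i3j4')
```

['<1vvs>', '<qcifv>']

Since nothing is captured, `findall` lists the 2 matched substrings directly.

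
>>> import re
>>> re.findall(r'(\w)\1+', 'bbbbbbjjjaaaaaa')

['b', 'j', 'a']

`\1` has to match the exact text group 1 already captured.
One capturing group, so `findall` returns just the captured substring from each match — 3 in all.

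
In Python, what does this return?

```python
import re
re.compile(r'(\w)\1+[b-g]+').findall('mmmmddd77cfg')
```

['m', '7']

`\1` is not a pattern — it's the concrete string captured by group 1, re-applied verbatim.
Scanning left to right: at [0:7] match 'mmmmddd', group 1 = 'm'; at [7:12] match '77cfg', group 1 = '7'.
One capturing group, so `findall` returns just the captured substring from each match — 2 in all.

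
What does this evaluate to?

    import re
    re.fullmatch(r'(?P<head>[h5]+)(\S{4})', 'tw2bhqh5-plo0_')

For `fullmatch`, every character of the input must be accounted for by the pattern.
Here the string isn't matched end-to-end, so the call returns None.

None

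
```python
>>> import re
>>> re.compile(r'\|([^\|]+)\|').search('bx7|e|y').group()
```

'|e|'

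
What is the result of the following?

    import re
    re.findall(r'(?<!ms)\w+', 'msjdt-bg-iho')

A negative assertion filters positions out without eating any characters.
Matches: at [0:5] → 'msjdt'; at [6:8] → 'bg'; at [9:12] → 'iho'.
With no groups in the pattern, `findall` gives back each whole match — 3 here.

['msjdt', 'bg', 'iho']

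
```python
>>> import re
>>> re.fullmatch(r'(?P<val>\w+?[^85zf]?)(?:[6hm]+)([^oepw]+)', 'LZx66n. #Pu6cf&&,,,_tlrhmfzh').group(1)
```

'LZx'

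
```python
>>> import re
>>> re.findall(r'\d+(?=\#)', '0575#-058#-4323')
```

The `(?=…)`/`(?<=…)` assertion just peeks at neighbouring text; it doesn't advance the match position.
No capturing groups, so `findall` returns the 2 full match strings.

['0575', '058']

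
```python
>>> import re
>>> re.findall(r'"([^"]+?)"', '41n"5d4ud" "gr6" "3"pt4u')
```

One capturing group, so `findall` returns just the captured substring from each match — 3 in all.

['5d4ud', 'gr6', '3']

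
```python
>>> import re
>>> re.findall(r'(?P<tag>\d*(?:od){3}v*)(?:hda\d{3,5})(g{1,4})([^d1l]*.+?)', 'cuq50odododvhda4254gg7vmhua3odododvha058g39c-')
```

Pattern: zero or more of a digit, then the literal 'od' repeated 3 times, then zero or more of a literal 'v' (captured as 'tag'); then the literal 'hda', then 3 to 5 of a digit (non-capturing group); then 1 to 4 of a literal 'g' (captured); then zero or more of any character except [d1l], then one or more of any character (lazy) (captured).
Walking the string: at [3:30] match '50odododvhda4254gg7vmhua3od', groups = ('50odododv', 'gg', '7vmhua3od').
`findall` packs the 3 group values into a tuple for every match.

[('50odododv', 'gg', '7vmhua3od')]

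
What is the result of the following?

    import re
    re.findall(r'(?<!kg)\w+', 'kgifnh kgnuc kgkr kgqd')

The negative lookahead/lookbehind blocks any match where the forbidden context is present.
`findall` yields the raw match text (4 of them) because the pattern has no groups.

['kgifnh', 'kgnuc', 'kgkr', 'kgqd']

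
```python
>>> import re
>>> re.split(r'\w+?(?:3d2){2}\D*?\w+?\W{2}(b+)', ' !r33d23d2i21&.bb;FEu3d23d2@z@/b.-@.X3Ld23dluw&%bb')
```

[' !', 'bb', ';', 'b', '.-@.X3Ld23dluw&%bb']

Pattern: one or more of a word character (lazy), then the literal '3d2' repeated 2 times; then zero or more of a non-digit (lazy), then one or more of a word character (lazy), then exactly 2 of a non-word character; then one or more of a literal 'b' (captured).
Lazy quantifiers expand one character at a time until the remainder of the pattern can match.
Matches to split on: at [2:17] → 'r33d23d2i21&.bb'; at [18:32] → 'FEu3d23d2@z@/b'.
The group in the pattern means `split` returns the separators' captures alongside the pieces.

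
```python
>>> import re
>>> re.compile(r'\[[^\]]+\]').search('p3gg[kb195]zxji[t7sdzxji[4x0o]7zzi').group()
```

'[kb195]'

`re.search` scans for the first position where the pattern succeeds.
The match spans [4:11] → '[kb195]'.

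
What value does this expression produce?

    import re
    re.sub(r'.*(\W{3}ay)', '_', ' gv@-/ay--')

'_--'

The pattern matches zero or more of any character; then exactly 3 of a non-word character, then the literal 'ay' (captured).
Matches: at [0:8] → ' gv@-/ay'.
Every occurrence is swapped for '_'.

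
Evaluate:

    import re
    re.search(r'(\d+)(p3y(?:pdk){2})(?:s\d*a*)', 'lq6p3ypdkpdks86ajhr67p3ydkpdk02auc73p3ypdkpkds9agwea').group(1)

'6'

Pattern: one or more of a digit (captured); then the literal 'p3y', then the literal 'pdk' repeated 2 times (captured); then a literal 's', then zero or more of a digit, then zero or more of the literal 'a' (non-capturing group).
`re.search` scans for the first position where the pattern succeeds.
The match spans [2:16] → '6p3ypdkpdks86a'.
Captured: group 1 = '6', group 2 = 'p3ypdkpdk'.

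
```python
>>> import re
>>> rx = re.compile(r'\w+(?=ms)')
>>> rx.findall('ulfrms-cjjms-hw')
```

The positive lookaround only admits positions where the adjacent text matches; those characters stay outside the span.
Matches: at [0:4] → 'ulfr'; at [7:10] → 'cjj'.
`findall` yields the raw match text (2 of them) because the pattern has no groups.

['ulfr', 'cjj']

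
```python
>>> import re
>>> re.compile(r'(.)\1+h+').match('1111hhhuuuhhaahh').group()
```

After group 1 captures some text, `\1` only succeeds where that same text appears again.
`re.match` won't scan ahead — the pattern has to work from the very first character.
The match spans [0:7] → '1111hhh'.
Captured: group 1 = '1'.

'1111hhh'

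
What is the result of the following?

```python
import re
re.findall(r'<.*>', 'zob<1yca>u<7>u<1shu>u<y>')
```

`findall` yields the raw match text (1 of them) because the pattern has no groups.

['<1yca>u<7>u<1shu>u<y>']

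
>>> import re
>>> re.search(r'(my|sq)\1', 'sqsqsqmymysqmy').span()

`\1` is not a pattern — it's the concrete string captured by group 1, re-applied verbatim.
Unlike `match`, `search` isn't anchored — it looks for the pattern anywhere in the string.
The match spans [0:4] → 'sqsq'.
Captured: group 1 = 'sq'.

(0, 4)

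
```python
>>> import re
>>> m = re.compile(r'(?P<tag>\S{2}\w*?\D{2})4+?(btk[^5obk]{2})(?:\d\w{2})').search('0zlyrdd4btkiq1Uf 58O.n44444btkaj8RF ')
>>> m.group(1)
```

'0zlyrdd'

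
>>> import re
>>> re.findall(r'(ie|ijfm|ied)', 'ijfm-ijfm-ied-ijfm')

Alternation isn't longest-match — the leftmost alternative that fits at this position is chosen.
Matches: at [0:4] match 'ijfm', group 1 = 'ijfm'; at [5:9] match 'ijfm', group 1 = 'ijfm'; at [10:12] match 'ie', group 1 = 'ie'; at [14:18] match 'ijfm', group 1 = 'ijfm'.
With a single group, `findall` returns only what that group captured — 4 items.

['ijfm', 'ijfm', 'ie', 'ijfm']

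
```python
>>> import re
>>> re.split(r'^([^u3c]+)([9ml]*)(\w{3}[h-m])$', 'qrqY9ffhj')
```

['', 'qrqY9', '', 'ffhj', '']

The pattern matches anchored at the start of the string; then one or more of any character except [u3c] (captured); then zero or more of one of [9ml] (captured); then exactly 3 of a word character, then a character in [h-m] (captured); then anchored at the end.
Because the pattern has a capturing group, `split` also inserts each captured text between the pieces.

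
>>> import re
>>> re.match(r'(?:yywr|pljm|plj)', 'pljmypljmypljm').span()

`match` is anchored at position 0; if the pattern doesn't fit there, it returns None.
The match spans [0:4] → 'pljm'.

(0, 4)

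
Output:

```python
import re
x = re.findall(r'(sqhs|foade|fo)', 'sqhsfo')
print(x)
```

With a single group, `findall` returns only what that group captured — 2 items.

['sqhs', 'fo']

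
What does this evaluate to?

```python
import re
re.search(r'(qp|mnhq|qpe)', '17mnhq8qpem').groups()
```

('mnhq',)

`search` walks the string left to right and returns the first match it finds.
The match spans [2:6] → 'mnhq'.
Captured: group 1 = 'mnhq'.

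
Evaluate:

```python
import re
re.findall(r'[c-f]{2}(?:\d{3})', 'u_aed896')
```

Pattern: exactly 2 of a character in [c-f]; then exactly 3 of a digit (non-capturing group).
Walking the string: at [3:8] → 'ed896'.
With no groups in the pattern, `findall` gives back each whole match — 1 here.

['ed896']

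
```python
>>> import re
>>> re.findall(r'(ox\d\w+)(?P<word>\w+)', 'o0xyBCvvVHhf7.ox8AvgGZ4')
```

This matches the literal 'ox', then a digit, then one or more of a word character (captured); then one or more of a word character (captured as 'word').
Matches: at [14:23] match 'ox8AvgGZ4', groups = ('ox8AvgGZ', '4').
`findall` packs the 2 group values into a tuple for every match.

[('ox8AvgGZ', '4')]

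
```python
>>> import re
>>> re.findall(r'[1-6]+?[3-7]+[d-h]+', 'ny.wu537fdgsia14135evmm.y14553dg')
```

['537fdg', '14135e', '14553dg']

The pattern matches one or more of a character in [1-6] (lazy), then one or more of a character in [3-7]; then one or more of a character in [d-h].
Scanning left to right: at [5:11] → '537fdg'; at [14:20] → '14135e'; at [25:32] → '14553dg'.
Since nothing is captured, `findall` lists the 3 matched substrings directly.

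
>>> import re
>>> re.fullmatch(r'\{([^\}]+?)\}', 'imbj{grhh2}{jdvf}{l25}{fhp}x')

None

`re.fullmatch` is like wrapping the pattern in `^…$` (in single-line mode).
Here the pattern can't cover the whole string, so the call returns None.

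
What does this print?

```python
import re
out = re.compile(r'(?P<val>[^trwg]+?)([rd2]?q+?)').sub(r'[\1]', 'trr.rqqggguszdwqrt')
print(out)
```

trr[.]qggguszdwqrt

Pattern: one or more of any character except [trwg] (lazy) (captured as 'val'); then optionally one of [rd2], then one or more of a literal 'q' (lazy) (captured).
Because the quantifier is non-greedy, it stops expanding at the earliest point where the rest of the pattern can succeed.
Matches: at [3:6] → '.rq'.
Each match is replaced using the text its own group 1 captured.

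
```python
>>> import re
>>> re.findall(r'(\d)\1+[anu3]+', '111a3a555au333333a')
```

['1', '5']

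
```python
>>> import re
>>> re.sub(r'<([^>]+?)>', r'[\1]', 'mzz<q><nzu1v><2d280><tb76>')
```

Matches: at [3:6] → '<q>'; at [6:13] → '<nzu1v>'; at [13:20] → '<2d280>'; at [20:26] → '<tb76>'.
The replacement refers to a captured group, so each match is rewritten using its own captured text.

'mzz[q][nzu1v][2d280][tb76]'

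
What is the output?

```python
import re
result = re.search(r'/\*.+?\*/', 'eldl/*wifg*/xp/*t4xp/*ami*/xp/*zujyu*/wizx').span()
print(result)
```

The `?` after the quantifier makes it lazy — it takes as little as possible before letting the rest of the pattern try.
Unlike `match`, `search` isn't anchored — it looks for the pattern anywhere in the string.
The match spans [4:12] → '/*wifg*/'.

(4, 12)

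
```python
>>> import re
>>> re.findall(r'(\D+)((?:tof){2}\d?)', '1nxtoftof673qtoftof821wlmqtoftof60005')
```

[('nx', 'toftof6'), ('q', 'toftof8'), ('wlmq', 'toftof6')]

With 2 capturing groups, `findall` returns a 2-tuple per match.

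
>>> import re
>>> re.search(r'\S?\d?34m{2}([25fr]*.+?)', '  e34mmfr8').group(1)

'fr8'

This matches optionally a non-whitespace character, then optionally a digit; then the literal '34', then exactly 2 of the literal 'm'; then zero or more of one of [25fr], then one or more of any character (lazy) (captured).
`re.search` tries every starting position until one works.
The match spans [2:10] → 'e34mmfr8'.
Captured: group 1 = 'fr8'.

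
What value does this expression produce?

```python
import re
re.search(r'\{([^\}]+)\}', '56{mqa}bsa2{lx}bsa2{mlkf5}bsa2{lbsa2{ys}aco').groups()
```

`search` walks the string left to right and returns the first match it finds.
The match spans [2:7] → '{mqa}'.
Captured: group 1 = 'mqa'.

('mqa',)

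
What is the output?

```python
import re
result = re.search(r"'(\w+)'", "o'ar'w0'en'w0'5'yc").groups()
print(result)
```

('ar',)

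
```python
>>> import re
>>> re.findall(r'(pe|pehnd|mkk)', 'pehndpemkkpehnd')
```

Branches in `(...|...)` are attempted left-to-right; the first branch that allows the whole pattern to succeed is taken.
Walking the string: at [0:2] match 'pe', group 1 = 'pe'; at [5:7] match 'pe', group 1 = 'pe'; at [7:10] match 'mkk', group 1 = 'mkk'; at [10:12] match 'pe', group 1 = 'pe'.
`findall` collects group 1 from each match (4 total).

['pe', 'pe', 'mkk', 'pe']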